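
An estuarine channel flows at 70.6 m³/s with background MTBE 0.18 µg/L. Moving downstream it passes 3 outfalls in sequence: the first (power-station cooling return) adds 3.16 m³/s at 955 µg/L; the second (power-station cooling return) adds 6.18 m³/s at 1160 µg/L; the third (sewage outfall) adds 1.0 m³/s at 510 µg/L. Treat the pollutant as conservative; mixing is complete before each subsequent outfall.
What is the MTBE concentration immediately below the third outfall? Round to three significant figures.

132 µg/L

After outfall 1: Q = 70.60 + 3.160 = 73.76 m³/s; C = (70.60·0.1800 + 3.160·955.0)/73.76 = 41.09 µg/L.
After outfall 2: Q = 73.76 + 6.180 = 79.94 m³/s; C = (73.76·41.09 + 6.180·1160)/79.94 = 127.6 µg/L.
After outfall 3: Q = 79.94 + 1.000 = 80.94 m³/s; C = (79.94·127.6 + 1.000·510.0)/80.94 = 132.3 µg/L.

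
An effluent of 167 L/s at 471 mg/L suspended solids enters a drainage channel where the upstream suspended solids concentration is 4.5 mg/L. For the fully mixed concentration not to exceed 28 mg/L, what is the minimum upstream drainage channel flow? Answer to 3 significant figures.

3150 L/s

Set C_mix = 28: (Q·4.500 + 167.0·471.0) / (Q + 167.0) = 28
→ Q = 167.0·(471.0 − 28)/(28 − 4.500) = 3148 L/s.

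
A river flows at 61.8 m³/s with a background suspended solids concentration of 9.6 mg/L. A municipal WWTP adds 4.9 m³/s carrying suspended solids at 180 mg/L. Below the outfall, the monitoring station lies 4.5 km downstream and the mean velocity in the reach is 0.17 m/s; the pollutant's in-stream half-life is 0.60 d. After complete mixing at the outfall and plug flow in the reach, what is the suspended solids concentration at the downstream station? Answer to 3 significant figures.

Flow-weighted average: C = (61.80·9.600 + 4.900·180.0) / 66.70 = 1475/66.70 = 22.12 mg/L.
Travel time t = 4.5·1000 / 0.17 = 26470 s = 7.353 h.
Half-life 0.60 d → k = ln 2 / 0.60 = 1.155 d⁻¹.
After decay, C = 22.12 × e^(−kt) = 22.12 × 0.7019 = 15.53 mg/L.

15.5 mg/L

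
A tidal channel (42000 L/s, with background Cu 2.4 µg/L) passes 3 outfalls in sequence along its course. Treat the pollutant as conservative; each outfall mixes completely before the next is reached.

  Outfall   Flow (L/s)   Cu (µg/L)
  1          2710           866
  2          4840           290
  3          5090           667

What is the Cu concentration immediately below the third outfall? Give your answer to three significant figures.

Outfall 1: combined Q = 44710 L/s; C = (42000·2.400 + 2710·866.0)/44710 = 54.75 µg/L.
Outfall 2: combined Q = 49550 L/s; C = (44710·54.75 + 4840·290.0)/49550 = 77.72 µg/L.
Outfall 3: combined Q = 54640 L/s; C = (49550·77.72 + 5090·667.0)/54640 = 132.6 µg/L.

133 µg/L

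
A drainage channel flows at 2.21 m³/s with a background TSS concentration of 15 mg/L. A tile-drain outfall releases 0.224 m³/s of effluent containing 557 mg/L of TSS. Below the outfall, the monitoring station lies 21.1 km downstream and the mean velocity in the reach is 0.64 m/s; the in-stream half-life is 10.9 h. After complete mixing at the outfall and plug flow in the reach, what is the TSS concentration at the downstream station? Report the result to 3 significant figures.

Mixed concentration C = ΣQC/ΣQ = (2.210·15.00 + 0.2240·557.0) / 2.434 = 157.9/2.434 = 64.88 mg/L.
Travel time t = 21.1·1000 / 0.64 = 32970 s = 9.158 h.
Half-life 10.9 h → k = ln 2 / 10.9 = 0.06359 h⁻¹ = 1.526 d⁻¹.
Applying C = C₀e^(−kt): 64.88 × 0.5586 = 36.24 mg/L.

36.2 mg/L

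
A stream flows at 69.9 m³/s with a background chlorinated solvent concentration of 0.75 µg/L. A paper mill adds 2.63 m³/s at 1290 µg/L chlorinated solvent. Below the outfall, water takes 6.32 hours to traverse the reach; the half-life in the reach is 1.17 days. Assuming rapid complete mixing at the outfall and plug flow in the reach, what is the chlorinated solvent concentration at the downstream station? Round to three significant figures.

After mixing, C = (69.90·0.7500 + 2.630·1290) / 72.53 = 3445/72.53 = 47.50 µg/L.
Half-life 1.17 d → k = ln 2 / 1.17 = 0.5924 d⁻¹.
Applying C = C₀e^(−kt): 47.50 × 0.8556 = 40.64 µg/L.

40.6 µg/L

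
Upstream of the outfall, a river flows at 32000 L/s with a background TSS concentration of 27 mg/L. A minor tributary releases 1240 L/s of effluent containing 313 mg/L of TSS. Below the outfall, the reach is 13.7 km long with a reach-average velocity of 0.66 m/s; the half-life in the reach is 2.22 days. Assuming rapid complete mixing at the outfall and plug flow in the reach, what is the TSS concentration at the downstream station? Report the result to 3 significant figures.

34.9 mg/L

Flow-weighted average: C = (32000·27.00 + 1240·313.0) / 33240 = 1252000/33240 = 37.67 mg/L.
Travel time t = 13.7·1000 / 0.66 = 20760 s = 5.766 h.
Half-life 2.22 d → k = ln 2 / 2.22 = 0.3122 d⁻¹.
Applying C = C₀e^(−kt): 37.67 × 0.9277 = 34.95 mg/L.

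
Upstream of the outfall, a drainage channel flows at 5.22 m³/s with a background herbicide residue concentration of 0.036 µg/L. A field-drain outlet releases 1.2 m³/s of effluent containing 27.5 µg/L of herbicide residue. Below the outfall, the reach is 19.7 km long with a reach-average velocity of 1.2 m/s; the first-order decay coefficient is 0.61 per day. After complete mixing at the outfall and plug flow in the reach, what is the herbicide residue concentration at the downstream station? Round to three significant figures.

4.60 µg/L

Mass balance: C = (5.220·0.03600 + 1.200·27.50) / 6.420 = 33.19/6.420 = 5.169 µg/L.
Travel time t = 19.7·1000 / 1.2 = 16420 s = 4.560 h.
First-order decay: C = 5.169·exp(−k·t) = 5.169·0.8906 = 4.604 µg/L.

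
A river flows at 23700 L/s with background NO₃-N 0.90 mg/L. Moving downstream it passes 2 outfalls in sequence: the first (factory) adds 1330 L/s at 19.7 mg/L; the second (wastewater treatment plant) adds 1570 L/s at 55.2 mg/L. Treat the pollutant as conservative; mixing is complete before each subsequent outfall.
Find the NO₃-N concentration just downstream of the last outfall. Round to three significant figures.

5.04 mg/L

Below outfall 1: Q → 25030 L/s, C = (23700·0.9000 + 1330·19.70)/25030 = 1.899 mg/L.
Below outfall 2: Q → 26600 L/s, C = (25030·1.899 + 1570·55.20)/26600 = 5.045 mg/L.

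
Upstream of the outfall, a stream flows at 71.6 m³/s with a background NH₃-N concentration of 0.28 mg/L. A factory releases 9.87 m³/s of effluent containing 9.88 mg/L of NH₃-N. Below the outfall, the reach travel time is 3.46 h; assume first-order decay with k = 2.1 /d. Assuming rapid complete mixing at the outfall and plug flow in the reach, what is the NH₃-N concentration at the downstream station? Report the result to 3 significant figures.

Flow-weighted average: C = (71.60·0.2800 + 9.870·9.880) / 81.47 = 117.6/81.47 = 1.443 mg/L.
First-order decay: C = 1.443·exp(−k·t) = 1.443·0.7388 = 1.066 mg/L.

1.07 mg/L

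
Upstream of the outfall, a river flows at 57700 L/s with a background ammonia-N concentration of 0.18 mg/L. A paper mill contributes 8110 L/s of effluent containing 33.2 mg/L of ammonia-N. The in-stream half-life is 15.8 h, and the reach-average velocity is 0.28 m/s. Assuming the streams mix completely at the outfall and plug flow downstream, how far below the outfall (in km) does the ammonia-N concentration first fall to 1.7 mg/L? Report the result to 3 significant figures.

21.0 km

Mass balance: C = (57700·0.1800 + 8110·33.20) / 65810 = 279600/65810 = 4.249 mg/L.
Half-life 15.8 h → k = ln 2 / 15.8 = 0.04387 h⁻¹ = 1.053 d⁻¹.
Set 4.249·exp(−k·t) = 1.7 → t = ln(4.249/1.7)/k = 75180 s = 20.88 h.
Distance = v·t = 0.28·75180 = 21050 m = 21.05 km.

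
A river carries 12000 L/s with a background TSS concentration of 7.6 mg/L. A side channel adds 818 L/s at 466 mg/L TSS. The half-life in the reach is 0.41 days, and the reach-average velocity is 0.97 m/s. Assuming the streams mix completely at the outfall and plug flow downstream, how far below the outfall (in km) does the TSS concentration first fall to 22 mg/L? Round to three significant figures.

Conservation of mass: C = (12000·7.600 + 818.0·466.0) / 12820 = 472400/12820 = 36.85 mg/L.
Half-life 0.41 d → k = ln 2 / 0.41 = 1.691 d⁻¹.
Set 36.85·exp(−k·t) = 22 → t = ln(36.85/22)/k = 26370 s = 7.324 h.
Distance = v·t = 0.97·26370 = 25580 m = 25.58 km.

25.6 km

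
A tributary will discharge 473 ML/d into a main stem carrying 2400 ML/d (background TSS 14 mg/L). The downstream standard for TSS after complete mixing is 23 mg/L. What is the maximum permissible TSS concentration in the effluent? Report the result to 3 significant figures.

At the limit, (Qr·Cr + Qe·Cₑ)/(Qr + Qe) = 23:
Cₑ = (2873·23 − 2400·14.00) / 473.0 = 68.67 mg/L.

68.7 mg/L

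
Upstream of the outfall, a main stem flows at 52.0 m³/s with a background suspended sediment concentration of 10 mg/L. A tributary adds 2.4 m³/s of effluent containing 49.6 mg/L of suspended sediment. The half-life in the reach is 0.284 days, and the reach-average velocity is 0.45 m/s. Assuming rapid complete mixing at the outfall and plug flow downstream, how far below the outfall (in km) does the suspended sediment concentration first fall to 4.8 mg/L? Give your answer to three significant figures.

14.3 km

Mass balance: C = (52.00·10.00 + 2.400·49.60) / 54.40 = 639.0/54.40 = 11.75 mg/L.
Half-life 0.284 d → k = ln 2 / 0.284 = 2.441 d⁻¹.
Set 11.75·exp(−k·t) = 4.8 → t = ln(11.75/4.8)/k = 31680 s = 8.801 h.
Distance = v·t = 0.45·31680 = 14260 m = 14.26 km.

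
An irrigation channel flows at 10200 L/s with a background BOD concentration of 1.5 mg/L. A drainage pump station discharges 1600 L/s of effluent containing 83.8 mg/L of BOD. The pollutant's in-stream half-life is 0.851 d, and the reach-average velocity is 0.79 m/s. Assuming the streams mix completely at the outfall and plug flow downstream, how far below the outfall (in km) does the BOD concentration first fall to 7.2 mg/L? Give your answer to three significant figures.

Mass balance: C = (10200·1.500 + 1600·83.80) / 11800 = 149400/11800 = 12.66 mg/L.
Half-life 0.851 d → k = ln 2 / 0.851 = 0.8145 d⁻¹.
Set 12.66·exp(−k·t) = 7.2 → t = ln(12.66/7.2)/k = 59860 s = 16.63 h.
Distance = v·t = 0.79·59860 = 47290 m = 47.29 km.

47.3 km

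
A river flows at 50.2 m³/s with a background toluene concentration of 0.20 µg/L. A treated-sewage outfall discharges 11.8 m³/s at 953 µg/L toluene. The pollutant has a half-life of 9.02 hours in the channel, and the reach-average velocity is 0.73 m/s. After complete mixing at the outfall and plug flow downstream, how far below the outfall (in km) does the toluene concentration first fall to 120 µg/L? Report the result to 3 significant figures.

14.2 km

Flow-weighted average: C = (50.20·0.2000 + 11.80·953.0) / 62.00 = 11260/62.00 = 181.5 µg/L.
Half-life 9.02 h → k = ln 2 / 9.02 = 0.07685 h⁻¹ = 1.844 d⁻¹.
Set 181.5·exp(−k·t) = 120 → t = ln(181.5/120)/k = 19390 s = 5.387 h.
Distance = v·t = 0.73·19390 = 14160 m = 14.16 km.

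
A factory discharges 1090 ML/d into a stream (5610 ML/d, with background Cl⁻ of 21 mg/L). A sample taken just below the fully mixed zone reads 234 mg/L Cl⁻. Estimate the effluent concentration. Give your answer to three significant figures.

Mass balance: 5610·21.00 + 1090·Cₑ = 6700·234.0
→ Cₑ = (6700·234.0 − 5610·21.00) / 1090 = 1330 mg/L.

1330 mg/L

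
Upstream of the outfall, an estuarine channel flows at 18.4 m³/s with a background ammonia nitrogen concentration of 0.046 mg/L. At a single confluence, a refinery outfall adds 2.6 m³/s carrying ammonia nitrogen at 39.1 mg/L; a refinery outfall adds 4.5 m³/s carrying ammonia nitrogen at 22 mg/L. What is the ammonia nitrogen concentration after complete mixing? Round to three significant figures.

Conservation of mass: C = (18.40·0.04600 + 2.600·39.10 + 4.500·22.00) / 25.50 = 201.5/25.50 = 7.902 mg/L.

7.90 mg/L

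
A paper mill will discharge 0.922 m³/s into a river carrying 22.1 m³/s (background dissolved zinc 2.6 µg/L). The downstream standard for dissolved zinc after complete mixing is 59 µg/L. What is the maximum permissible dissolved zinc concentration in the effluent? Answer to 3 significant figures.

1410 µg/L

At the limit, (Qr·Cr + Qe·Cₑ)/(Qr + Qe) = 59:
Cₑ = (23.02·59 − 22.10·2.600) / 0.9220 = 1411 µg/L.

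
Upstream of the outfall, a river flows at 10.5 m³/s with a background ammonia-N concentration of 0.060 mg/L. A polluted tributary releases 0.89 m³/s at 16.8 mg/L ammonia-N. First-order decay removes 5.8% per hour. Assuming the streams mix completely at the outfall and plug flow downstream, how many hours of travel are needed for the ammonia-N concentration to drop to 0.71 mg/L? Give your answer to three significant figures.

Conservation of mass: C = (10.50·0.06000 + 0.8900·16.80) / 11.39 = 15.58/11.39 = 1.368 mg/L.
5.8%/h lost → k = −ln(1 − 0.058) = 0.05975 h⁻¹.
1.368·exp(−k·t) = 0.71 → t = ln(1.368/0.71)/k = 39520 s = 10.98 h.

11.0 h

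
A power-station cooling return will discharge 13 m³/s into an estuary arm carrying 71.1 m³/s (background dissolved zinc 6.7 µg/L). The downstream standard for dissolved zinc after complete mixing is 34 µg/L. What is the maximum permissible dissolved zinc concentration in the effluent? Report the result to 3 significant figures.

183 µg/L

At the limit, (Qr·Cr + Qe·Cₑ)/(Qr + Qe) = 34:
Cₑ = (84.10·34 − 71.10·6.700) / 13.00 = 183.3 µg/L.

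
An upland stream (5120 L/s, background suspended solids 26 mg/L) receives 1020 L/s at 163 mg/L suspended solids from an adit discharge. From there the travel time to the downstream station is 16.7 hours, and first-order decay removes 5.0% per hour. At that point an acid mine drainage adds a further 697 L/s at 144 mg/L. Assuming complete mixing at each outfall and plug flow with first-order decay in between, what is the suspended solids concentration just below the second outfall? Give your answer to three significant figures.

33.3 mg/L

After mixing, C = (5120·26.00 + 1020·163.0) / 6140 = 299400/6140 = 48.76 mg/L; combined flow 6140 L/s.
5.0%/h lost → k = −ln(1 − 0.05) = 0.05129 h⁻¹.
Applying C = C₀e^(−kt): 48.76 × 0.4246 = 20.70 mg/L.
Second outfall: C = (6140·20.70 + 697.0·144.0)/6837 = 33.27 mg/L.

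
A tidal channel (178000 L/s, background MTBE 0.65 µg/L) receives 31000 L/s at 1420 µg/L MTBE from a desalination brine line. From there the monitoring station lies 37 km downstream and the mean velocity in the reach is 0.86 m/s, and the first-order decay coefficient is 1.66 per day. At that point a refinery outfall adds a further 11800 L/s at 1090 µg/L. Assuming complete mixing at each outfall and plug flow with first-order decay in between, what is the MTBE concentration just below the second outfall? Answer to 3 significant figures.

146 µg/L

Flow-weighted average: C = (178000·0.6500 + 31000·1420) / 209000 = 44140000/209000 = 211.2 µg/L; combined flow 209000 L/s.
Travel time t = 37·1000 / 0.86 = 43020 s = 11.95 h.
Decay over the reach: 211.2·exp(−kt) = 211.2·0.4375 = 92.40 µg/L.
Second outfall: C = (209000·92.40 + 11800·1090)/220800 = 145.7 µg/L.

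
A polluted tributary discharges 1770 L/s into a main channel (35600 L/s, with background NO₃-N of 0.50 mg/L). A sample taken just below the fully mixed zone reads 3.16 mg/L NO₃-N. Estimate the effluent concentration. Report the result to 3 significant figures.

56.7 mg/L

Mass balance: 35600·0.5000 + 1770·Cₑ = 37370·3.160
→ Cₑ = (37370·3.160 − 35600·0.5000) / 1770 = 56.66 mg/L.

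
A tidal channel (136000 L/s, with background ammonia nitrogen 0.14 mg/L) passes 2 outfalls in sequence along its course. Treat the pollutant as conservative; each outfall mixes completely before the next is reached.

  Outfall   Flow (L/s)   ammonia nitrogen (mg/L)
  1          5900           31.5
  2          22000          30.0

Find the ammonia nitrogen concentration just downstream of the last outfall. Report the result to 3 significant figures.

After outfall 1: Q = 136000 + 5900 = 141900 L/s; C = (136000·0.1400 + 5900·31.50)/141900 = 1.444 mg/L.
After outfall 2: Q = 141900 + 22000 = 163900 L/s; C = (141900·1.444 + 22000·30.00)/163900 = 5.277 mg/L.

5.28 mg/L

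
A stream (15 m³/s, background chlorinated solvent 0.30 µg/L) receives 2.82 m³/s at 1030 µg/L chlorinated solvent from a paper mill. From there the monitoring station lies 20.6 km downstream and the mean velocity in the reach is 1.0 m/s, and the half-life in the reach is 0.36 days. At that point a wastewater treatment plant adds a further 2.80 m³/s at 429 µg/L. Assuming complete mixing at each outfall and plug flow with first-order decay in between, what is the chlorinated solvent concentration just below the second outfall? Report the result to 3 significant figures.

147 µg/L

Mixed concentration C = ΣQC/ΣQ = (15.00·0.3000 + 2.820·1030) / 17.82 = 2909/17.82 = 163.2 µg/L; combined flow 17.82 m³/s.
Travel time t = 20.6·1000 / 1.0 = 20600 s = 5.722 h.
Half-life 0.36 d → k = ln 2 / 0.36 = 1.925 d⁻¹.
First-order decay: C = 163.2·exp(−k·t) = 163.2·0.6319 = 103.2 µg/L.
At the second outfall, C = (17.82·103.2 + 2.800·429.0) / (17.82 + 2.800) = 147.4 µg/L.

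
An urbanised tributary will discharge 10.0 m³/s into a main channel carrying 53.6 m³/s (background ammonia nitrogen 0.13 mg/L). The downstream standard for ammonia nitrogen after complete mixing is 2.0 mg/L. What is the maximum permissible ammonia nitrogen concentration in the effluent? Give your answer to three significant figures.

12.0 mg/L

At the limit, (Qr·Cr + Qe·Cₑ)/(Qr + Qe) = 2.0:
Cₑ = (63.60·2.0 − 53.60·0.1300) / 10.00 = 12.02 mg/L.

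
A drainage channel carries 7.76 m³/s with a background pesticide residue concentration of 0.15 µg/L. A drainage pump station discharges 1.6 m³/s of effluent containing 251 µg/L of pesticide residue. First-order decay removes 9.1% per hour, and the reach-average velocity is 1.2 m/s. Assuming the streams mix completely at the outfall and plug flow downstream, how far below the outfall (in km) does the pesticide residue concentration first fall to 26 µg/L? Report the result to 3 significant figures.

After mixing, C = (7.760·0.1500 + 1.600·251.0) / 9.360 = 402.8/9.360 = 43.03 µg/L.
9.1%/h lost → k = −ln(1 − 0.091) = 0.09541 h⁻¹.
Set 43.03·exp(−k·t) = 26 → t = ln(43.03/26)/k = 19010 s = 5.280 h.
Distance = v·t = 1.2·19010 = 22810 m = 22.81 km.

22.8 km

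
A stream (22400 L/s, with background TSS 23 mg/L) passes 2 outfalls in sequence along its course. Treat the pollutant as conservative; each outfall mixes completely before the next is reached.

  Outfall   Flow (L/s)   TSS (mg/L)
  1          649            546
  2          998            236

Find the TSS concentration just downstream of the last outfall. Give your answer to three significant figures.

46.0 mg/L

Below outfall 1: Q → 23050 L/s, C = (22400·23.00 + 649.0·546.0)/23050 = 37.73 mg/L.
Below outfall 2: Q → 24050 L/s, C = (23050·37.73 + 998.0·236.0)/24050 = 45.96 mg/L.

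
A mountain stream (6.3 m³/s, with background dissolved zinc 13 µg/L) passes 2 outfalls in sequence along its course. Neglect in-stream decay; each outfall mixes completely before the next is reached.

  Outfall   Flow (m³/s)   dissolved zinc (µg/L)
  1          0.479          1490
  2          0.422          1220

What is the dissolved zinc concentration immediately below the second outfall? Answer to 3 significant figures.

After outfall 1: Q = 6.300 + 0.4790 = 6.779 m³/s; C = (6.300·13.00 + 0.4790·1490)/6.779 = 117.4 µg/L.
After outfall 2: Q = 6.779 + 0.4220 = 7.201 m³/s; C = (6.779·117.4 + 0.4220·1220)/7.201 = 182.0 µg/L.

182 µg/L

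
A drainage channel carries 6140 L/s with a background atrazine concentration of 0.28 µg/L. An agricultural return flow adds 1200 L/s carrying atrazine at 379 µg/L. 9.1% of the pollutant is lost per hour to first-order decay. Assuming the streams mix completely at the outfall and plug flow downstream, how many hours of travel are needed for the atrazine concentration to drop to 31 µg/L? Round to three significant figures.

7.30 h

Mixed concentration C = ΣQC/ΣQ = (6140·0.2800 + 1200·379.0) / 7340 = 456500/7340 = 62.20 µg/L.
9.1%/h lost → k = −ln(1 − 0.091) = 0.09541 h⁻¹.
62.20·exp(−k·t) = 31 → t = ln(62.20/31)/k = 26270 s = 7.298 h.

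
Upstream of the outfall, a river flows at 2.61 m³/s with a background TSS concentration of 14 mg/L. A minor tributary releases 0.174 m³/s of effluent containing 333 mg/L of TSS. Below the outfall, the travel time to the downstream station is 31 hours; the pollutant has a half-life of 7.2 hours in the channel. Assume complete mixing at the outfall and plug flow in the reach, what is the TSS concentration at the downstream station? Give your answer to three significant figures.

After mixing, C = (2.610·14.00 + 0.1740·333.0) / 2.784 = 94.48/2.784 = 33.94 mg/L.
Half-life 7.2 h → k = ln 2 / 7.2 = 0.09627 h⁻¹ = 2.310 d⁻¹.
Applying C = C₀e^(−kt): 33.94 × 0.05057 = 1.716 mg/L.

1.72 mg/L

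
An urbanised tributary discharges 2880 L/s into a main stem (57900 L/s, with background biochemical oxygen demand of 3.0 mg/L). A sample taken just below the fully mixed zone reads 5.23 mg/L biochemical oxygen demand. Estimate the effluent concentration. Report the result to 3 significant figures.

50.1 mg/L

Mass balance: 57900·3.000 + 2880·Cₑ = 60780·5.230
→ Cₑ = (60780·5.230 − 57900·3.000) / 2880 = 50.06 mg/L.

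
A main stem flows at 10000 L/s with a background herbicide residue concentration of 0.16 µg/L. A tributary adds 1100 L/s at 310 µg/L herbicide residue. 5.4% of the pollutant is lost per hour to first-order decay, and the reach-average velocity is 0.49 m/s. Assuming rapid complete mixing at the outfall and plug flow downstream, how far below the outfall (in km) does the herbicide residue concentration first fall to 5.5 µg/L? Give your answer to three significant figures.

Flow-weighted average: C = (10000·0.1600 + 1100·310.0) / 11100 = 342600/11100 = 30.86 µg/L.
5.4%/h lost → k = −ln(1 − 0.054) = 0.05551 h⁻¹.
Set 30.86·exp(−k·t) = 5.5 → t = ln(30.86/5.5)/k = 111900 s = 31.07 h.
Distance = v·t = 0.49·111900 = 54810 m = 54.81 km.

54.8 km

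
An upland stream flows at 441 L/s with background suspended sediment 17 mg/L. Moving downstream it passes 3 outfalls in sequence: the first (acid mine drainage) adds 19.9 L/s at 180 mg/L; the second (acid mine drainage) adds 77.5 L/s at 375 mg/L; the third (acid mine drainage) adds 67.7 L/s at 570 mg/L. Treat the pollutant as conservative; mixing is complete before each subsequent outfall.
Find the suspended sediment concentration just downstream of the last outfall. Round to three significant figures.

130 mg/L

After outfall 1: Q = 441.0 + 19.90 = 460.9 L/s; C = (441.0·17.00 + 19.90·180.0)/460.9 = 24.04 mg/L.
After outfall 2: Q = 460.9 + 77.50 = 538.4 L/s; C = (460.9·24.04 + 77.50·375.0)/538.4 = 74.56 mg/L.
After outfall 3: Q = 538.4 + 67.70 = 606.1 L/s; C = (538.4·74.56 + 67.70·570.0)/606.1 = 129.9 mg/L.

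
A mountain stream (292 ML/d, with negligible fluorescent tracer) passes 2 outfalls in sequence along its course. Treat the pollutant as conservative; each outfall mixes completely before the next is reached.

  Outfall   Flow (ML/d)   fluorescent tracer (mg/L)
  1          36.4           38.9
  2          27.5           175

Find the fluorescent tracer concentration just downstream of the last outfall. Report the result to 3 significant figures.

Outfall 1: combined Q = 328.4 ML/d; C = (292.0·0 + 36.40·38.90)/328.4 = 4.312 mg/L.
Outfall 2: combined Q = 355.9 ML/d; C = (328.4·4.312 + 27.50·175.0)/355.9 = 17.50 mg/L.

17.5 mg/L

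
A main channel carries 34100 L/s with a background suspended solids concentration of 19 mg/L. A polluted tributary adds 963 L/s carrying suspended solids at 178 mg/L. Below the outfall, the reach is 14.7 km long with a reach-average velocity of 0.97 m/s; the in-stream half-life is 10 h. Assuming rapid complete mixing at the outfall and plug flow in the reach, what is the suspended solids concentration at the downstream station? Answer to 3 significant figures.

Mixed concentration C = ΣQC/ΣQ = (34100·19.00 + 963.0·178.0) / 35060 = 819300/35060 = 23.37 mg/L.
Travel time t = 14.7·1000 / 0.97 = 15150 s = 4.210 h.
Half-life 10 h → k = ln 2 / 10 = 0.06931 h⁻¹ = 1.664 d⁻¹.
Applying C = C₀e^(−kt): 23.37 × 0.7469 = 17.45 mg/L.

17.5 mg/L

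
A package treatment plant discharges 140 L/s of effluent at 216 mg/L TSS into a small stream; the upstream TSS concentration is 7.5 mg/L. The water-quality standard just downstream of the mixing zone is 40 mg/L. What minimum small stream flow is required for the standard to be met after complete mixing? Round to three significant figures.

Set C_mix = 40: (Q·7.500 + 140.0·216.0) / (Q + 140.0) = 40
→ Q = 140.0·(216.0 − 40)/(40 − 7.500) = 758.2 L/s.

758 L/s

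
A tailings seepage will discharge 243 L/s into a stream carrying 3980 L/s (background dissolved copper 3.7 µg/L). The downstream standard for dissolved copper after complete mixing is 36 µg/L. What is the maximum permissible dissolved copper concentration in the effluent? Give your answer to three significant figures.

565 µg/L

At the limit, (Qr·Cr + Qe·Cₑ)/(Qr + Qe) = 36:
Cₑ = (4223·36 − 3980·3.700) / 243.0 = 565.0 µg/L.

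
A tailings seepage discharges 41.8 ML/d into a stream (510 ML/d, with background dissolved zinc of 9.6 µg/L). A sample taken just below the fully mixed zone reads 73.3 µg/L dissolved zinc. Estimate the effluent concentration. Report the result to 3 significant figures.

Mass balance: 510.0·9.600 + 41.80·Cₑ = 551.8·73.30
→ Cₑ = (551.8·73.30 − 510.0·9.600) / 41.80 = 850.5 µg/L.

851 µg/L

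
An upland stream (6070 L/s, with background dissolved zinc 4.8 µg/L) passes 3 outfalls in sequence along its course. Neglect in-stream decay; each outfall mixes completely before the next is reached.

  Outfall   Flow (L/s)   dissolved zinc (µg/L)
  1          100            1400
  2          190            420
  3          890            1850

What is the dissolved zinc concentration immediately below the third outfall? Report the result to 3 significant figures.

261 µg/L

Below outfall 1: Q → 6170 L/s, C = (6070·4.800 + 100.0·1400)/6170 = 27.41 µg/L.
Below outfall 2: Q → 6360 L/s, C = (6170·27.41 + 190.0·420.0)/6360 = 39.14 µg/L.
Below outfall 3: Q → 7250 L/s, C = (6360·39.14 + 890.0·1850)/7250 = 261.4 µg/L.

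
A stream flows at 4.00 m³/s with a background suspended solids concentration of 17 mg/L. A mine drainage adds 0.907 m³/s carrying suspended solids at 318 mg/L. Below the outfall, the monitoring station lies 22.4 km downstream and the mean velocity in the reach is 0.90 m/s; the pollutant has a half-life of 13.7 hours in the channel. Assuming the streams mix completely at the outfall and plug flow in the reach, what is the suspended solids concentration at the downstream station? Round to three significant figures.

Conservation of mass: C = (4.000·17.00 + 0.9070·318.0) / 4.907 = 356.4/4.907 = 72.64 mg/L.
Travel time t = 22.4·1000 / 0.90 = 24890 s = 6.914 h.
Half-life 13.7 h → k = ln 2 / 13.7 = 0.05059 h⁻¹ = 1.214 d⁻¹.
Applying C = C₀e^(−kt): 72.64 × 0.7048 = 51.20 mg/L.

51.2 mg/L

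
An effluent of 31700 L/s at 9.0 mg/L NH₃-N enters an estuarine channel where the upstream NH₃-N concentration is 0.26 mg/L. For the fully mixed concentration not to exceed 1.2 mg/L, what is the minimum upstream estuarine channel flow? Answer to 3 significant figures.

Set C_mix = 1.2: (Q·0.2600 + 31700·9.000) / (Q + 31700) = 1.2
→ Q = 31700·(9.000 − 1.2)/(1.2 − 0.2600) = 263000 L/s.

263000 L/s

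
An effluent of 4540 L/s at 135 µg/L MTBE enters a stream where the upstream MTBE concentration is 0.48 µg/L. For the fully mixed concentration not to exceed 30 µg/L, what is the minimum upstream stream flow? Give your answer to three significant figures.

16100 L/s

Set C_mix = 30: (Q·0.4800 + 4540·135.0) / (Q + 4540) = 30
→ Q = 4540·(135.0 − 30)/(30 − 0.4800) = 16150 L/s.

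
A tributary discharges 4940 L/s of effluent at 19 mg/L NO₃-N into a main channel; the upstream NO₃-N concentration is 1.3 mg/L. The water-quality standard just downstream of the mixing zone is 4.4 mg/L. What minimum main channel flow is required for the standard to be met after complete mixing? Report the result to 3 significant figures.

23300 L/s

Set C_mix = 4.4: (Q·1.300 + 4940·19.00) / (Q + 4940) = 4.4
→ Q = 4940·(19.00 − 4.4)/(4.4 − 1.300) = 23270 L/s.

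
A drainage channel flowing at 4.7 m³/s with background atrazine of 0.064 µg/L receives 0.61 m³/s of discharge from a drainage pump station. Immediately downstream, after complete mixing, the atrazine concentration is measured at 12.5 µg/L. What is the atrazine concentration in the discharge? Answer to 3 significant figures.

108 µg/L

Mass balance: 4.700·0.06400 + 0.6100·Cₑ = 5.310·12.50
→ Cₑ = (5.310·12.50 − 4.700·0.06400) / 0.6100 = 108.3 µg/L.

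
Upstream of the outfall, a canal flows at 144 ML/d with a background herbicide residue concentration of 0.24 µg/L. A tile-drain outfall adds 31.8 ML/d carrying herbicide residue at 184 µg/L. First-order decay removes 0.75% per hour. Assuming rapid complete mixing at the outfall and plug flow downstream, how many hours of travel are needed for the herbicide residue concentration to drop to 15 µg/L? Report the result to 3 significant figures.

107 h

After mixing, C = (144.0·0.2400 + 31.80·184.0) / 175.8 = 5886/175.8 = 33.48 µg/L.
0.75%/h lost → k = −ln(1 − 0.0075) = 0.007528 h⁻¹.
33.48·exp(−k·t) = 15 → t = ln(33.48/15)/k = 383900 s = 106.7 h.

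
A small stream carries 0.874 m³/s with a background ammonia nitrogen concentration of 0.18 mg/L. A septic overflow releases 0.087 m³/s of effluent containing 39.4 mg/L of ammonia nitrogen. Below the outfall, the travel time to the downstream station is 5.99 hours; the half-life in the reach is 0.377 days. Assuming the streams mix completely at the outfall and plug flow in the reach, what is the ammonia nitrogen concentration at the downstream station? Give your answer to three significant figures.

Mass balance: C = (0.8740·0.1800 + 0.08700·39.40) / 0.9610 = 3.585/0.9610 = 3.731 mg/L.
Half-life 0.377 d → k = ln 2 / 0.377 = 1.839 d⁻¹.
First-order decay: C = 3.731·exp(−k·t) = 3.731·0.6320 = 2.358 mg/L.

2.36 mg/L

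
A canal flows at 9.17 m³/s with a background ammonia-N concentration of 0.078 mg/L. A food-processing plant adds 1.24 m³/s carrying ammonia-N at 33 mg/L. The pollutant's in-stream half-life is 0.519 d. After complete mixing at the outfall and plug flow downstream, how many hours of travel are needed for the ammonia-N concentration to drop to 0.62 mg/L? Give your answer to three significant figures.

Mixed concentration C = ΣQC/ΣQ = (9.170·0.07800 + 1.240·33.00) / 10.41 = 41.64/10.41 = 4.000 mg/L.
Half-life 0.519 d → k = ln 2 / 0.519 = 1.336 d⁻¹.
4.000·exp(−k·t) = 0.62 → t = ln(4.000/0.62)/k = 120600 s = 33.50 h.

33.5 h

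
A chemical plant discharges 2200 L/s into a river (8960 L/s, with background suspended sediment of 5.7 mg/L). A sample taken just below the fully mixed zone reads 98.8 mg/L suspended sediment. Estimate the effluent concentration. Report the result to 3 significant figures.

Mass balance: 8960·5.700 + 2200·Cₑ = 11160·98.80
→ Cₑ = (11160·98.80 − 8960·5.700) / 2200 = 478.0 mg/L.

478 mg/L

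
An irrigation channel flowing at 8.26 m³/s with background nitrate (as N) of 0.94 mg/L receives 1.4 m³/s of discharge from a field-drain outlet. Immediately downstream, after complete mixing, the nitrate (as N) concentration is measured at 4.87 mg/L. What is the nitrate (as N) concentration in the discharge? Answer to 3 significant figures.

Mass balance: 8.260·0.9400 + 1.400·Cₑ = 9.660·4.870
→ Cₑ = (9.660·4.870 − 8.260·0.9400) / 1.400 = 28.06 mg/L.

28.1 mg/L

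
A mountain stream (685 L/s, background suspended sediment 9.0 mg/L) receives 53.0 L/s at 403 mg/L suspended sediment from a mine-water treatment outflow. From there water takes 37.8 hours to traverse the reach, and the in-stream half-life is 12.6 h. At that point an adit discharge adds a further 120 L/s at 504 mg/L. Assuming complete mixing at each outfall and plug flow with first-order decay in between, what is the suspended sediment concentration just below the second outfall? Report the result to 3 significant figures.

74.5 mg/L

Mass balance: C = (685.0·9.000 + 53.00·403.0) / 738.0 = 27520/738.0 = 37.30 mg/L; combined flow 738.0 L/s.
Half-life 12.6 h → k = ln 2 / 12.6 = 0.05501 h⁻¹ = 1.320 d⁻¹.
First-order decay: C = 37.30·exp(−k·t) = 37.30·0.1250 = 4.662 mg/L.
Second outfall: C = (738.0·4.662 + 120.0·504.0)/858.0 = 74.50 mg/L.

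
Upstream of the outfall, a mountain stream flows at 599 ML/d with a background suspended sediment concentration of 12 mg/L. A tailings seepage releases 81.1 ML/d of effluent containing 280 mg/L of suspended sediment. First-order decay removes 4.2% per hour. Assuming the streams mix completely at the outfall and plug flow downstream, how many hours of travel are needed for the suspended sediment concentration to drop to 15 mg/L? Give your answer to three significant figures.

25.1 h

After mixing, C = (599.0·12.00 + 81.10·280.0) / 680.1 = 29900/680.1 = 43.96 mg/L.
4.2%/h lost → k = −ln(1 − 0.042) = 0.04291 h⁻¹.
43.96·exp(−k·t) = 15 → t = ln(43.96/15)/k = 90210 s = 25.06 h.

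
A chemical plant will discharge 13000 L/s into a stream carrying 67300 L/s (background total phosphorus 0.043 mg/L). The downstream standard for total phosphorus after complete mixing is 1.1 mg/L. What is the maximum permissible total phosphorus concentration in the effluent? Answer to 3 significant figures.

At the limit, (Qr·Cr + Qe·Cₑ)/(Qr + Qe) = 1.1:
Cₑ = (80300·1.1 − 67300·0.04300) / 13000 = 6.572 mg/L.

6.57 mg/L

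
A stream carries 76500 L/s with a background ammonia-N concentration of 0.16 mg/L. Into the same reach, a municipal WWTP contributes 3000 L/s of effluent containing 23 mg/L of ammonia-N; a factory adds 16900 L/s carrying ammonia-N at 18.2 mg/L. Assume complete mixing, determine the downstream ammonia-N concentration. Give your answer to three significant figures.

4.03 mg/L

Conservation of mass: C = (76500·0.1600 + 3000·23.00 + 16900·18.20) / 96400 = 388800/96400 = 4.033 mg/L.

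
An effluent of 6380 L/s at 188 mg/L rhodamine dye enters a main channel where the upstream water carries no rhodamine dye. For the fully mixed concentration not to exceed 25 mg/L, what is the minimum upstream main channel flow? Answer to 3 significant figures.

41600 L/s

Set C_mix = 25: (Q·0 + 6380·188.0) / (Q + 6380) = 25
→ Q = 6380·(188.0 − 25)/(25 − 0) = 41600 L/s.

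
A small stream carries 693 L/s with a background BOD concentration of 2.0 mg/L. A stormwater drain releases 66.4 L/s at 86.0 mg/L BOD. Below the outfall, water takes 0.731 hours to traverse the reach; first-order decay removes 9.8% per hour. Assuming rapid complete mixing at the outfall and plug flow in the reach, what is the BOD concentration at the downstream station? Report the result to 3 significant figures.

8.67 mg/L

Flow-weighted average: C = (693.0·2.000 + 66.40·86.00) / 759.4 = 7096/759.4 = 9.345 mg/L.
9.8%/h lost → k = −ln(1 − 0.098) = 0.1031 h⁻¹.
First-order decay: C = 9.345·exp(−k·t) = 9.345·0.9274 = 8.666 mg/L.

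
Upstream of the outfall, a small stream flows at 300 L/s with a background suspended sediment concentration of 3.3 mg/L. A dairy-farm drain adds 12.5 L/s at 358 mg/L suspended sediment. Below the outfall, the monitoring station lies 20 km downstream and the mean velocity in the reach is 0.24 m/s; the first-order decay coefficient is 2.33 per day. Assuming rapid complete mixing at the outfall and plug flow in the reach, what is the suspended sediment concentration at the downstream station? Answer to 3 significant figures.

Mixed concentration C = ΣQC/ΣQ = (300.0·3.300 + 12.50·358.0) / 312.5 = 5465/312.5 = 17.49 mg/L.
Travel time t = 20·1000 / 0.24 = 83330 s = 23.15 h.
Applying C = C₀e^(−kt): 17.49 × 0.1057 = 1.848 mg/L.

1.85 mg/L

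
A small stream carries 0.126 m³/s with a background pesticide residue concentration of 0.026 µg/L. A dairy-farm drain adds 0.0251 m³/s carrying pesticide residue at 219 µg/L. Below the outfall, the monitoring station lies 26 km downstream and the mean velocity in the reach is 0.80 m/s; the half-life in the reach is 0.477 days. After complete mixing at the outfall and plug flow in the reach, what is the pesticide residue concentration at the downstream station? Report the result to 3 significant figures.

21.1 µg/L

Conservation of mass: C = (0.1260·0.02600 + 0.02510·219.0) / 0.1511 = 5.500/0.1511 = 36.40 µg/L.
Travel time t = 26·1000 / 0.80 = 32500 s = 9.028 h.
Half-life 0.477 d → k = ln 2 / 0.477 = 1.453 d⁻¹.
Applying C = C₀e^(−kt): 36.40 × 0.5789 = 21.07 µg/L.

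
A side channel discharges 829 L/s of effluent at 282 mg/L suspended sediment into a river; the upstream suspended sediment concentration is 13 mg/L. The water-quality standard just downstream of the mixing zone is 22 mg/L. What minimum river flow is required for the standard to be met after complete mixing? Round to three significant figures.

Set C_mix = 22: (Q·13.00 + 829.0·282.0) / (Q + 829.0) = 22
→ Q = 829.0·(282.0 − 22)/(22 − 13.00) = 23950 L/s.

23900 L/s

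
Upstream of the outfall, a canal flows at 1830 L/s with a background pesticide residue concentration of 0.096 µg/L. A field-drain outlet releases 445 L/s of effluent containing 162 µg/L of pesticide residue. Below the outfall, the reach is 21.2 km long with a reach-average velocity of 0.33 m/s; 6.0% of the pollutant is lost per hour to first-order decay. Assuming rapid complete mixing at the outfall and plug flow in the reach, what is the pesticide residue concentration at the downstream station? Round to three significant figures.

10.5 µg/L

Mixed concentration C = ΣQC/ΣQ = (1830·0.09600 + 445.0·162.0) / 2275 = 72270/2275 = 31.77 µg/L.
Travel time t = 21.2·1000 / 0.33 = 64240 s = 17.85 h.
6.0%/h lost → k = −ln(1 − 0.06) = 0.06188 h⁻¹.
First-order decay: C = 31.77·exp(−k·t) = 31.77·0.3315 = 10.53 µg/L.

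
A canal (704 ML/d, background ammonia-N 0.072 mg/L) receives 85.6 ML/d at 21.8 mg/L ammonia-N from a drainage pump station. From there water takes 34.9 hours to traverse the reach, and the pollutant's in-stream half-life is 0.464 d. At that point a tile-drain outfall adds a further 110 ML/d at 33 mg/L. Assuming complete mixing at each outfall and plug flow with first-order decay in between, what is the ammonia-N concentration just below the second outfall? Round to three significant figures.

4.28 mg/L

Conservation of mass: C = (704.0·0.07200 + 85.60·21.80) / 789.6 = 1917/789.6 = 2.428 mg/L; combined flow 789.6 ML/d.
Half-life 0.464 d → k = ln 2 / 0.464 = 1.494 d⁻¹.
After decay, C = 2.428 × e^(−kt) = 2.428 × 0.1139 = 0.2765 mg/L.
At the second outfall, C = (789.6·0.2765 + 110.0·33.00) / (789.6 + 110.0) = 4.278 mg/L.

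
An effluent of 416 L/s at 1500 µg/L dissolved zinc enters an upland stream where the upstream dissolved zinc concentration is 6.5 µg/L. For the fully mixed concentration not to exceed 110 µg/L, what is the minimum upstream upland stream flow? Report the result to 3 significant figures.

Set C_mix = 110: (Q·6.500 + 416.0·1500) / (Q + 416.0) = 110
→ Q = 416.0·(1500 − 110)/(110 − 6.500) = 5587 L/s.

5590 L/s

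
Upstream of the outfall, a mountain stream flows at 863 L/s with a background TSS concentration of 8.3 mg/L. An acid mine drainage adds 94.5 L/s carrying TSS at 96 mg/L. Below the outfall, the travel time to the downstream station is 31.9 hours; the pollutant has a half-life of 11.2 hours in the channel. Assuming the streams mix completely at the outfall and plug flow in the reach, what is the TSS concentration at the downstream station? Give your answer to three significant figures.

Conservation of mass: C = (863.0·8.300 + 94.50·96.00) / 957.5 = 16230/957.5 = 16.96 mg/L.
Half-life 11.2 h → k = ln 2 / 11.2 = 0.06189 h⁻¹ = 1.485 d⁻¹.
Applying C = C₀e^(−kt): 16.96 × 0.1389 = 2.355 mg/L.

2.35 mg/L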